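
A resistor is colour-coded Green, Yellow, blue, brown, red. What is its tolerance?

The last band, red, is the tolerance band.
Red corresponds to ±2%.

±2%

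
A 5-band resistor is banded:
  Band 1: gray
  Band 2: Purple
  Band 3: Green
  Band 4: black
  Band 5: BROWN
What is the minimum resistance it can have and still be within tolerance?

866.25 Ω

Grey → 8 (first significant figure)
Violet → 7 (second significant figure)
Green → 5 (third significant figure)
Black → ×1 multiplier
Brown → ±1% tolerance
875 × 1 = 875 Ω
Minimum = 875 × (1 − 1/100) = 866.25 Ω.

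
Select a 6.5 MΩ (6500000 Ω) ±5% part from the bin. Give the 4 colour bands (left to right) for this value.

blue, green, green, gold

6500000 Ω = 65 × 10^5.
6 → blue
5 → green
Multiplier 10^5 → green.
±5% tolerance → gold.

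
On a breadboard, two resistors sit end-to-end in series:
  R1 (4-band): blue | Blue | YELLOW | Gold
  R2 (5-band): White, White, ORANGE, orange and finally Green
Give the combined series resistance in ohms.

1653000 Ω

R1: blue, blue → 66; yellow ×10^4 → 660000 Ω.
R2: white, white, orange → 993; orange ×10^3 → 993000 Ω.
Series: 660000 + 993000 = 1653000 Ω.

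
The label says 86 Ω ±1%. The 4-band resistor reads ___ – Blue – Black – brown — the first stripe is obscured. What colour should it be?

86 Ω = 86 × 10^0.
The first band gives digit 8 of the significand, and 8 is grey.

grey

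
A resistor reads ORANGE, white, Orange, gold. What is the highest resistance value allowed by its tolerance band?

40950 Ω

Orange → 3 (first significant figure)
White → 9 (second significant figure)
Orange → ×10^3 multiplier
Gold → ±5% tolerance
39 × 1000 = 39000 Ω
Highest = 39000 × (1 + 5/100) = 40950 Ω.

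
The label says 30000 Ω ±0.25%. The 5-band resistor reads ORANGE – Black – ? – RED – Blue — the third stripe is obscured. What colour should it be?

30000 Ω = 300 × 10^2.
The third band gives digit 0 of the significand, and 0 is black.

black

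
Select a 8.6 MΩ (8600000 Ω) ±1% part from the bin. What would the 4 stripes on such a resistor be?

grey, blue, green, brown

8600000 Ω = 86 × 10^5.
8 → grey
6 → blue
Multiplier 10^5 → green.
±1% tolerance → brown.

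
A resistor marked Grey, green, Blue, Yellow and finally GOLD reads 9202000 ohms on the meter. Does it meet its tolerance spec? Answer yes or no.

no

Grey → 8 (first significant figure)
Green → 5 (second significant figure)
Blue → 6 (third significant figure)
Yellow → ×10^4 multiplier
Gold → ±5% tolerance
856 × 10000 = 8560000 Ω
Allowed range: 8132000 Ω to 8988000 Ω.
9202000 ohms lies outside that range.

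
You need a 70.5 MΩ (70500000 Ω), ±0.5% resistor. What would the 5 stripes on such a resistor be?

violet, black, green, green, green

70500000 Ω = 705 × 10^5.
7 → violet
0 → black
5 → green
Multiplier 10^5 → green.
±0.5% tolerance → green.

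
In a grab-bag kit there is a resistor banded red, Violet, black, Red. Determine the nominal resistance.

Red → 2 (first significant figure)
Violet → 7 (second significant figure)
Black → ×1 multiplier
27 × 1 = 27 Ω

27 Ω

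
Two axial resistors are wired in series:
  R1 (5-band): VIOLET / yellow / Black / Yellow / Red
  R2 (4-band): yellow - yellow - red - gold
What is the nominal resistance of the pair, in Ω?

7404400 Ω

R1: violet, yellow, black → 740; yellow ×10^4 → 7400000 Ω.
R2: yellow, yellow → 44; red ×10^2 → 4400 Ω.
Series: 7400000 + 4400 = 7404400 Ω.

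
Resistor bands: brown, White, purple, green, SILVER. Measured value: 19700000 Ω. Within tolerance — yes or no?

yes

Brown → 1 (first significant figure)
White → 9 (second significant figure)
Violet → 7 (third significant figure)
Green → ×10^5 multiplier
Silver → ±10% tolerance
197 × 100000 = 19700000 Ω
Allowed range: 17730000 Ω to 21670000 Ω.
19700000 Ω lies inside that range.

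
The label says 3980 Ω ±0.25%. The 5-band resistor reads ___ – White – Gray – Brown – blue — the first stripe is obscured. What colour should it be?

orange

3980 Ω = 398 × 10^1.
The first band gives digit 3 of the significand, and 3 is orange.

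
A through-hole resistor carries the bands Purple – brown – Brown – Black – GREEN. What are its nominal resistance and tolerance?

Violet → 7 (first significant figure)
Brown → 1 (second significant figure)
Brown → 1 (third significant figure)
Black → ×1 multiplier
Green → ±0.5% tolerance
711 × 1 = 711 Ω

711 Ω ±0.5%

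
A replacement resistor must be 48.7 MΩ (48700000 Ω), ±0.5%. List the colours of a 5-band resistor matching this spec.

yellow, grey, violet, green, green

48700000 Ω = 487 × 10^5.
4 → yellow
8 → grey
7 → violet
Multiplier 10^5 → green.
±0.5% tolerance → green.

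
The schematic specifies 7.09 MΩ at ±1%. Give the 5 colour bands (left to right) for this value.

7090000 Ω = 709 × 10^4.
7 → violet
0 → black
9 → white
Multiplier 10^4 → yellow.
±1% tolerance → brown.

violet, black, white, yellow, brown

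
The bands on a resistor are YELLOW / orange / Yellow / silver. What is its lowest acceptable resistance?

Yellow → 4 (first significant figure)
Orange → 3 (second significant figure)
Yellow → ×10^4 multiplier
Silver → ±10% tolerance
43 × 10000 = 430000 Ω
Lowest = 430000 × (1 − 10/100) = 387000 Ω.

387000 Ω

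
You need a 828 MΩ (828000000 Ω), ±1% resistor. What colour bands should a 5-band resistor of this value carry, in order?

grey, red, grey, blue, brown

828000000 Ω = 828 × 10^6.
8 → grey
2 → red
8 → grey
Multiplier 10^6 → blue.
±1% tolerance → brown.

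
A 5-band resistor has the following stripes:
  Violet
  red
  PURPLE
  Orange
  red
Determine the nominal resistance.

727000 Ω

Violet → 7 (first significant figure)
Red → 2 (second significant figure)
Violet → 7 (third significant figure)
Orange → ×10^3 multiplier
727 × 1000 = 727000 Ω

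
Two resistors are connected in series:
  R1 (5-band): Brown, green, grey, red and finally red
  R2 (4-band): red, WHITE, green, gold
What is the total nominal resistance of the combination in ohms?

2915800 Ω

R1: brown, green, grey → 158; red ×10^2 → 15800 Ω.
R2: red, white → 29; green ×10^5 → 2900000 Ω.
Series: 15800 + 2900000 = 2915800 Ω.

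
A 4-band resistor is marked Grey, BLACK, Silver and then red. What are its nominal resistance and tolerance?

Grey → 8 (first significant figure)
Black → 0 (second significant figure)
Silver → ×0.01 multiplier
Red → ±2% tolerance
80 × 0.01 = 0.8 Ω

0.8 Ω ±2%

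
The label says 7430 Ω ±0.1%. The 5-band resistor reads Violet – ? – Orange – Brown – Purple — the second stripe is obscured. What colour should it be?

7430 Ω = 743 × 10^1.
The second band gives digit 4 of the significand, and 4 is yellow.

yellow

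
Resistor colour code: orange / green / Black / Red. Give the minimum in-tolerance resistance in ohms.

Orange → 3 (first significant figure)
Green → 5 (second significant figure)
Black → ×1 multiplier
Red → ±2% tolerance
35 × 1 = 35 Ω
Minimum = 35 × (1 − 2/100) = 34.3 Ω.

34.3 Ω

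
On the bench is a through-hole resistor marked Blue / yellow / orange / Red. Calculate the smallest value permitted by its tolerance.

Blue → 6 (first significant figure)
Yellow → 4 (second significant figure)
Orange → ×10^3 multiplier
Red → ±2% tolerance
64 × 1000 = 64000 Ω
Smallest = 64000 × (1 − 2/100) = 62720 Ω.

62720 Ω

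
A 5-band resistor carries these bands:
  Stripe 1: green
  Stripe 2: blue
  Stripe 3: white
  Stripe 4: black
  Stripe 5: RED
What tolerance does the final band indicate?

±2%

The last band, red, is the tolerance band.
Red corresponds to ±2%.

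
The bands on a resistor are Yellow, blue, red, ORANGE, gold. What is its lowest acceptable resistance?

438900 Ω

Yellow → 4 (first significant figure)
Blue → 6 (second significant figure)
Red → 2 (third significant figure)
Orange → ×10^3 multiplier
Gold → ±5% tolerance
462 × 1000 = 462000 Ω
Lowest = 462000 × (1 − 5/100) = 438900 Ω.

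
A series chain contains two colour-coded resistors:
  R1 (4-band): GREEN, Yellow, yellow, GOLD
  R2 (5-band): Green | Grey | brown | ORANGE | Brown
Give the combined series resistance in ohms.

1121000 Ω

R1: green, yellow → 54; yellow ×10^4 → 540000 Ω.
R2: green, grey, brown → 581; orange ×10^3 → 581000 Ω.
Series: 540000 + 581000 = 1121000 Ω.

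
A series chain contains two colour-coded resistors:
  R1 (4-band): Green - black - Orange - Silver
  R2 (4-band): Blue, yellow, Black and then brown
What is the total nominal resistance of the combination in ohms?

R1: green, black → 50; orange ×10^3 → 50000 Ω.
R2: blue, yellow → 64; black ×1 → 64 Ω.
Series: 50000 + 64 = 50064 Ω.

50064 Ω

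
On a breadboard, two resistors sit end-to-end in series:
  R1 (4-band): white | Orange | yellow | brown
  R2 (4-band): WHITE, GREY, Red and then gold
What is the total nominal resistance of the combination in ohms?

R1: white, orange → 93; yellow ×10^4 → 930000 Ω.
R2: white, grey → 98; red ×10^2 → 9800 Ω.
Series: 930000 + 9800 = 939800 Ω.

939800 Ω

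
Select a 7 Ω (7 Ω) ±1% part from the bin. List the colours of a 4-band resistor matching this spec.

violet, black, gold, brown

7 Ω = 70 × 10^-1.
7 → violet
0 → black
Multiplier 10^-1 → gold.
±1% tolerance → brown.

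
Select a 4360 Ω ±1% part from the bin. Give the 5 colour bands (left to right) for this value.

yellow, orange, blue, brown, brown

4360 Ω = 436 × 10^1.
4 → yellow
3 → orange
6 → blue
Multiplier 10^1 → brown.
±1% tolerance → brown.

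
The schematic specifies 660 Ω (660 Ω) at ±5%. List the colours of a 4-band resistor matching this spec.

blue, blue, brown, gold

660 Ω = 66 × 10^1.
6 → blue
6 → blue
Multiplier 10^1 → brown.
±5% tolerance → gold.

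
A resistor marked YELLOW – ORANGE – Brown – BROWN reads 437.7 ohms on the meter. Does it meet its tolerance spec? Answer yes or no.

no

Yellow → 4 (first significant figure)
Orange → 3 (second significant figure)
Brown → ×10 multiplier
Brown → ±1% tolerance
43 × 10 = 430 Ω
Allowed range: 425.7 Ω to 434.3 Ω.
437.7 ohms lies outside that range.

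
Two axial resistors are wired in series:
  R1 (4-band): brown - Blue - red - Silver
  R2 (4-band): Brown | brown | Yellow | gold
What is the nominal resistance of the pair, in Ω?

R1: brown, blue → 16; red ×10^2 → 1600 Ω.
R2: brown, brown → 11; yellow ×10^4 → 110000 Ω.
Series: 1600 + 110000 = 111600 Ω.

111600 Ω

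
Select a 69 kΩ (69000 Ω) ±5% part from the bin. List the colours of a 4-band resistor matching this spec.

69000 Ω = 69 × 10^3.
6 → blue
9 → white
Multiplier 10^3 → orange.
±5% tolerance → gold.

blue, white, orange, gold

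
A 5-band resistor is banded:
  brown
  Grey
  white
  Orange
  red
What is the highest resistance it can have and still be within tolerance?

192780 Ω

Brown → 1 (first significant figure)
Grey → 8 (second significant figure)
White → 9 (third significant figure)
Orange → ×10^3 multiplier
Red → ±2% tolerance
189 × 1000 = 189000 Ω
Highest = 189000 × (1 + 2/100) = 192780 Ω.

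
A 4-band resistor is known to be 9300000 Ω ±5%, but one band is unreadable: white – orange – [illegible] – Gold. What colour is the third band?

green

9300000 Ω = 93 × 10^5.
The third band is the multiplier, 10^5, which is green.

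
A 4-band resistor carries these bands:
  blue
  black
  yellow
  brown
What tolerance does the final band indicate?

±1%

The last band, brown, is the tolerance band.
Brown corresponds to ±1%.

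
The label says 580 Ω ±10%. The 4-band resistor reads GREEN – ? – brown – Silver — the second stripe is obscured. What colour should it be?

grey

580 Ω = 58 × 10^1.
The second band gives digit 8 of the significand, and 8 is grey.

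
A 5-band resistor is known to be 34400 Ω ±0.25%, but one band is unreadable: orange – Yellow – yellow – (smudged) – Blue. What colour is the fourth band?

34400 Ω = 344 × 10^2.
The fourth band is the multiplier, 10^2, which is red.

red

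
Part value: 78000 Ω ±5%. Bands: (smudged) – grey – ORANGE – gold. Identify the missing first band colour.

violet

78000 Ω = 78 × 10^3.
The first band gives digit 7 of the significand, and 7 is violet.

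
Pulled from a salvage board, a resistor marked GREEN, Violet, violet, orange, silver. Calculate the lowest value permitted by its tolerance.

Green → 5 (first significant figure)
Violet → 7 (second significant figure)
Violet → 7 (third significant figure)
Orange → ×10^3 multiplier
Silver → ±10% tolerance
577 × 1000 = 577000 Ω
Lowest = 577000 × (1 − 10/100) = 519300 Ω.

519300 Ω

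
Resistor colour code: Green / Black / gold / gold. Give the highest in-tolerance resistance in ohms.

Green → 5 (first significant figure)
Black → 0 (second significant figure)
Gold → ×0.1 multiplier
Gold → ±5% tolerance
50 × 0.1 = 5 Ω
Highest = 5 × (1 + 5/100) = 5.25 Ω.

5.25 Ω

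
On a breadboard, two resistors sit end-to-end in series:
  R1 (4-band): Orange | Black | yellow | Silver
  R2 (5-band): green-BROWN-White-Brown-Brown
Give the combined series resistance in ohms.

305190 Ω

R1: orange, black → 30; yellow ×10^4 → 300000 Ω.
R2: green, brown, white → 519; brown ×10 → 5190 Ω.
Series: 300000 + 5190 = 305190 Ω.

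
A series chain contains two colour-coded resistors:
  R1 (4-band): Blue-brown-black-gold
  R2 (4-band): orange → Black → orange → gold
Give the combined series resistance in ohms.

R1: blue, brown → 61; black ×1 → 61 Ω.
R2: orange, black → 30; orange ×10^3 → 30000 Ω.
Series: 61 + 30000 = 30061 Ω.

30061 Ω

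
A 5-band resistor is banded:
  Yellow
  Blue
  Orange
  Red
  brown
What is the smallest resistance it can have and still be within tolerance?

45837 Ω

Yellow → 4 (first significant figure)
Blue → 6 (second significant figure)
Orange → 3 (third significant figure)
Red → ×10^2 multiplier
Brown → ±1% tolerance
463 × 100 = 46300 Ω
Smallest = 46300 × (1 − 1/100) = 45837 Ω.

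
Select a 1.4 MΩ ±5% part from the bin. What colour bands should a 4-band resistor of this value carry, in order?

1400000 Ω = 14 × 10^5.
1 → brown
4 → yellow
Multiplier 10^5 → green.
±5% tolerance → gold.

brown, yellow, green, gold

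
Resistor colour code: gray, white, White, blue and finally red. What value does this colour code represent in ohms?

899000000 Ω

Grey → 8 (first significant figure)
White → 9 (second significant figure)
White → 9 (third significant figure)
Blue → ×10^6 multiplier
899 × 1000000 = 899000000 Ω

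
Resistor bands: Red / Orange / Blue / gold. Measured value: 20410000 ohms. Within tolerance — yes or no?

Red → 2 (first significant figure)
Orange → 3 (second significant figure)
Blue → ×10^6 multiplier
Gold → ±5% tolerance
23 × 1000000 = 23000000 Ω
Allowed range: 21850000 Ω to 24150000 Ω.
20410000 ohms lies outside that range.

no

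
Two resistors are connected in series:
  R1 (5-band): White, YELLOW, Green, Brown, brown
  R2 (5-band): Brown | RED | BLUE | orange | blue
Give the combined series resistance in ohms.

R1: white, yellow, green → 945; brown ×10 → 9450 Ω.
R2: brown, red, blue → 126; orange ×10^3 → 126000 Ω.
Series: 9450 + 126000 = 135450 Ω.

135450 Ω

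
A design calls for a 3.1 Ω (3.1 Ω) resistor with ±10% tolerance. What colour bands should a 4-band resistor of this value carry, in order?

3.1 Ω = 31 × 10^-1.
3 → orange
1 → brown
Multiplier 10^-1 → gold.
±10% tolerance → silver.

orange, brown, gold, silver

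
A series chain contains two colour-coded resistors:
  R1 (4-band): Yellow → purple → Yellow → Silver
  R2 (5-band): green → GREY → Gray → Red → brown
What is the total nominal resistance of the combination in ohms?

528800 Ω

R1: yellow, violet → 47; yellow ×10^4 → 470000 Ω.
R2: green, grey, grey → 588; red ×10^2 → 58800 Ω.
Series: 470000 + 58800 = 528800 Ω.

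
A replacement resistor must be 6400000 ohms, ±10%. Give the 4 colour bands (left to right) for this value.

blue, yellow, green, silver

6400000 Ω = 64 × 10^5.
6 → blue
4 → yellow
Multiplier 10^5 → green.
±10% tolerance → silver.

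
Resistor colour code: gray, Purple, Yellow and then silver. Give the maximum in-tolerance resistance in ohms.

957000 Ω

Grey → 8 (first significant figure)
Violet → 7 (second significant figure)
Yellow → ×10^4 multiplier
Silver → ±10% tolerance
87 × 10000 = 870000 Ω
Maximum = 870000 × (1 + 10/100) = 957000 Ω.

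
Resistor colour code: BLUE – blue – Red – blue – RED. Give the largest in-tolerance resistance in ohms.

675240000 Ω

Blue → 6 (first significant figure)
Blue → 6 (second significant figure)
Red → 2 (third significant figure)
Blue → ×10^6 multiplier
Red → ±2% tolerance
662 × 1000000 = 662000000 Ω
Largest = 662000000 × (1 + 2/100) = 675240000 Ω.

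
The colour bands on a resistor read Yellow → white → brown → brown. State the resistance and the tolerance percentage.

Yellow → 4 (first significant figure)
White → 9 (second significant figure)
Brown → ×10 multiplier
Brown → ±1% tolerance
49 × 10 = 490 Ω

490 Ω ±1%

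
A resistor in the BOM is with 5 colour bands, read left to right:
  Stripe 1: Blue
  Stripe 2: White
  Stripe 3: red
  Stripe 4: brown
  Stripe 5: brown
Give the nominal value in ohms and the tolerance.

Blue → 6 (first significant figure)
White → 9 (second significant figure)
Red → 2 (third significant figure)
Brown → ×10 multiplier
Brown → ±1% tolerance
692 × 10 = 6920 Ω

6920 Ω ±1%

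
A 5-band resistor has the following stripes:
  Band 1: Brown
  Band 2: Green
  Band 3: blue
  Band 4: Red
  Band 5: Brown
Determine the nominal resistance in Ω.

Brown → 1 (first significant figure)
Green → 5 (second significant figure)
Blue → 6 (third significant figure)
Red → ×10^2 multiplier
156 × 100 = 15600 Ω

15600 Ω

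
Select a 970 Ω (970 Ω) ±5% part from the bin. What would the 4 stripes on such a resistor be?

970 Ω = 97 × 10^1.
9 → white
7 → violet
Multiplier 10^1 → brown.
±5% tolerance → gold.

white, violet, brown, gold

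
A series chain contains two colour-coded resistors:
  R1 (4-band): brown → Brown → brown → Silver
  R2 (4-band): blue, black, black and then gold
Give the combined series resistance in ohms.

R1: brown, brown → 11; brown ×10 → 110 Ω.
R2: blue, black → 60; black ×1 → 60 Ω.
Series: 110 + 60 = 170 Ω.

170 Ω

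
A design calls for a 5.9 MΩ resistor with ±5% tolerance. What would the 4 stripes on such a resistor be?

5900000 Ω = 59 × 10^5.
5 → green
9 → white
Multiplier 10^5 → green.
±5% tolerance → gold.

green, white, green, gold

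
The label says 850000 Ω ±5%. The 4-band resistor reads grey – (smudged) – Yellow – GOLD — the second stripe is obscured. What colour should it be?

850000 Ω = 85 × 10^4.
The second band gives digit 5 of the significand, and 5 is green.

green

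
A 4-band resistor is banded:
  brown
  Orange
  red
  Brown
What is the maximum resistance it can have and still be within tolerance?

1313 Ω

Brown → 1 (first significant figure)
Orange → 3 (second significant figure)
Red → ×10^2 multiplier
Brown → ±1% tolerance
13 × 100 = 1300 Ω
Maximum = 1300 × (1 + 1/100) = 1313 Ω.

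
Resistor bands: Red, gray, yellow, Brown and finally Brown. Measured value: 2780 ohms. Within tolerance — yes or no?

no

Red → 2 (first significant figure)
Grey → 8 (second significant figure)
Yellow → 4 (third significant figure)
Brown → ×10 multiplier
Brown → ±1% tolerance
284 × 10 = 2840 Ω
Allowed range: 2811.6 Ω to 2868.4 Ω.
2780 ohms lies outside that range.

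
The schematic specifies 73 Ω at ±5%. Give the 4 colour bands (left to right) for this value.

violet, orange, black, gold

73 Ω = 73 × 10^0.
7 → violet
3 → orange
Multiplier 10^0 → black.
±5% tolerance → gold.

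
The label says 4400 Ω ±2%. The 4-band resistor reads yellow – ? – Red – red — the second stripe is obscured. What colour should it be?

yellow

4400 Ω = 44 × 10^2.
The second band gives digit 4 of the significand, and 4 is yellow.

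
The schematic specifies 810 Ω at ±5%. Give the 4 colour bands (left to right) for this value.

810 Ω = 81 × 10^1.
8 → grey
1 → brown
Multiplier 10^1 → brown.
±5% tolerance → gold.

grey, brown, brown, gold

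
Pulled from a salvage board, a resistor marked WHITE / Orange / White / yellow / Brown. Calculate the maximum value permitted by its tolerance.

9483900 Ω

White → 9 (first significant figure)
Orange → 3 (second significant figure)
White → 9 (third significant figure)
Yellow → ×10^4 multiplier
Brown → ±1% tolerance
939 × 10000 = 9390000 Ω
Maximum = 9390000 × (1 + 1/100) = 9483900 Ω.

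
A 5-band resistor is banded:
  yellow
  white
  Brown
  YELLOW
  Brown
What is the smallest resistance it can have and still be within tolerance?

4860900 Ω

Yellow → 4 (first significant figure)
White → 9 (second significant figure)
Brown → 1 (third significant figure)
Yellow → ×10^4 multiplier
Brown → ±1% tolerance
491 × 10000 = 4910000 Ω
Smallest = 4910000 × (1 − 1/100) = 4860900 Ω.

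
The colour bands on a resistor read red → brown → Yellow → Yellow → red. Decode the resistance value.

2140000 Ω

Red → 2 (first significant figure)
Brown → 1 (second significant figure)
Yellow → 4 (third significant figure)
Yellow → ×10^4 multiplier
214 × 10000 = 2140000 Ω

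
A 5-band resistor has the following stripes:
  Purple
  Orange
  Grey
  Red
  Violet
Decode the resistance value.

73800 Ω

Violet → 7 (first significant figure)
Orange → 3 (second significant figure)
Grey → 8 (third significant figure)
Red → ×10^2 multiplier
738 × 100 = 73800 Ω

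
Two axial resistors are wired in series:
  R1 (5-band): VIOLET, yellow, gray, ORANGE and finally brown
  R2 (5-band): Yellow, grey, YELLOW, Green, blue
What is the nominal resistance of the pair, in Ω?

49148000 Ω

R1: violet, yellow, grey → 748; orange ×10^3 → 748000 Ω.
R2: yellow, grey, yellow → 484; green ×10^5 → 48400000 Ω.
Series: 748000 + 48400000 = 49148000 Ω.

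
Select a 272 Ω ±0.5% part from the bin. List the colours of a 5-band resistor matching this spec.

red, violet, red, black, green

272 Ω = 272 × 10^0.
2 → red
7 → violet
2 → red
Multiplier 10^0 → black.
±0.5% tolerance → green.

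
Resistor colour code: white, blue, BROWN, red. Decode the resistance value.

White → 9 (first significant figure)
Blue → 6 (second significant figure)
Brown → ×10 multiplier
96 × 10 = 960 Ω

960 Ω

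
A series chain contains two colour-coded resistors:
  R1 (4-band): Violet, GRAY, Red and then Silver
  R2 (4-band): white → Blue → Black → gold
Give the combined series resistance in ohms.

7896 Ω

R1: violet, grey → 78; red ×10^2 → 7800 Ω.
R2: white, blue → 96; black ×1 → 96 Ω.
Series: 7800 + 96 = 7896 Ω.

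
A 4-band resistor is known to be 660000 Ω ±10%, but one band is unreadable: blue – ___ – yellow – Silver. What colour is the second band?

660000 Ω = 66 × 10^4.
The second band gives digit 6 of the significand, and 6 is blue.

blue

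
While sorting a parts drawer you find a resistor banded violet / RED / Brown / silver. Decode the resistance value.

720 Ω

Violet → 7 (first significant figure)
Red → 2 (second significant figure)
Brown → ×10 multiplier
72 × 10 = 720 Ω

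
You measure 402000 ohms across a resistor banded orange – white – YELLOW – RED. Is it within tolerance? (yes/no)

Orange → 3 (first significant figure)
White → 9 (second significant figure)
Yellow → ×10^4 multiplier
Red → ±2% tolerance
39 × 10000 = 390000 Ω
Allowed range: 382200 Ω to 397800 Ω.
402000 ohms lies outside that range.

no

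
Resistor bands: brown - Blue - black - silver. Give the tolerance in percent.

±10%

The last band, silver, is the tolerance band.
Silver corresponds to ±10%.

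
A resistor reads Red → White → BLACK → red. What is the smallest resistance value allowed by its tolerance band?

Red → 2 (first significant figure)
White → 9 (second significant figure)
Black → ×1 multiplier
Red → ±2% tolerance
29 × 1 = 29 Ω
Smallest = 29 × (1 − 2/100) = 28.42 Ω.

28.42 Ω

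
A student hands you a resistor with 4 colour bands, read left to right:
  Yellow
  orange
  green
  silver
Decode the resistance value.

4300000 Ω

Yellow → 4 (first significant figure)
Orange → 3 (second significant figure)
Green → ×10^5 multiplier
43 × 100000 = 4300000 Ω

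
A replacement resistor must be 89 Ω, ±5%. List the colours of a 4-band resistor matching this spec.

grey, white, black, gold

89 Ω = 89 × 10^0.
8 → grey
9 → white
Multiplier 10^0 → black.
±5% tolerance → gold.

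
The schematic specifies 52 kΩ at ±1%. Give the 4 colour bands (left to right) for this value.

green, red, orange, brown

52000 Ω = 52 × 10^3.
5 → green
2 → red
Multiplier 10^3 → orange.
±1% tolerance → brown.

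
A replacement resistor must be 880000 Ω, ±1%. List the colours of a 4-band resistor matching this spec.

880000 Ω = 88 × 10^4.
8 → grey
8 → grey
Multiplier 10^4 → yellow.
±1% tolerance → brown.

grey, grey, yellow, brown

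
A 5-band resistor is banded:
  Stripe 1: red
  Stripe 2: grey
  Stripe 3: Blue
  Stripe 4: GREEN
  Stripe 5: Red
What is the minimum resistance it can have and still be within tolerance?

Red → 2 (first significant figure)
Grey → 8 (second significant figure)
Blue → 6 (third significant figure)
Green → ×10^5 multiplier
Red → ±2% tolerance
286 × 100000 = 28600000 Ω
Minimum = 28600000 × (1 − 2/100) = 28028000 Ω.

28028000 Ω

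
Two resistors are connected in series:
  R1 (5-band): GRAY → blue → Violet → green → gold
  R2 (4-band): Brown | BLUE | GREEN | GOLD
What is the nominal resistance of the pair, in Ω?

88300000 Ω

R1: grey, blue, violet → 867; green ×10^5 → 86700000 Ω.
R2: brown, blue → 16; green ×10^5 → 1600000 Ω.
Series: 86700000 + 1600000 = 88300000 Ω.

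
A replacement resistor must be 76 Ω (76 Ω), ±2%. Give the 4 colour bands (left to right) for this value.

76 Ω = 76 × 10^0.
7 → violet
6 → blue
Multiplier 10^0 → black.
±2% tolerance → red.

violet, blue, black, red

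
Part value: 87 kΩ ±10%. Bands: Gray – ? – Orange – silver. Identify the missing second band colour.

87000 Ω = 87 × 10^3.
The second band gives digit 7 of the significand, and 7 is violet.

violet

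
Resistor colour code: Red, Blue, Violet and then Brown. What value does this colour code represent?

260000000 Ω

Red → 2 (first significant figure)
Blue → 6 (second significant figure)
Violet → ×10^7 multiplier
26 × 10000000 = 260000000 Ω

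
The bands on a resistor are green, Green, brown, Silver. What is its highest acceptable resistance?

Green → 5 (first significant figure)
Green → 5 (second significant figure)
Brown → ×10 multiplier
Silver → ±10% tolerance
55 × 10 = 550 Ω
Highest = 550 × (1 + 10/100) = 605 Ω.

605 Ω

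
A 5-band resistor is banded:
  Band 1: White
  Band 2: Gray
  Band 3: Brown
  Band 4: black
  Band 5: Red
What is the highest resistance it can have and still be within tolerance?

1000.62 Ω

White → 9 (first significant figure)
Grey → 8 (second significant figure)
Brown → 1 (third significant figure)
Black → ×1 multiplier
Red → ±2% tolerance
981 × 1 = 981 Ω
Highest = 981 × (1 + 2/100) = 1000.62 Ω.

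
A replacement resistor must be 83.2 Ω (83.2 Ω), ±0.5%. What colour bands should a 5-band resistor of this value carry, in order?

83.2 Ω = 832 × 10^-1.
8 → grey
3 → orange
2 → red
Multiplier 10^-1 → gold.
±0.5% tolerance → green.

grey, orange, red, gold, green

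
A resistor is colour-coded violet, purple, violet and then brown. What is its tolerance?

The last band, brown, is the tolerance band.
Brown corresponds to ±1%.

±1%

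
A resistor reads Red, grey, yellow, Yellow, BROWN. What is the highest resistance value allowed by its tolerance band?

2868400 Ω

Red → 2 (first significant figure)
Grey → 8 (second significant figure)
Yellow → 4 (third significant figure)
Yellow → ×10^4 multiplier
Brown → ±1% tolerance
284 × 10000 = 2840000 Ω
Highest = 2840000 × (1 + 1/100) = 2868400 Ω.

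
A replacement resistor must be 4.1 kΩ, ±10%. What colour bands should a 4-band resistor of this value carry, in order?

yellow, brown, red, silver

4100 Ω = 41 × 10^2.
4 → yellow
1 → brown
Multiplier 10^2 → red.
±10% tolerance → silver.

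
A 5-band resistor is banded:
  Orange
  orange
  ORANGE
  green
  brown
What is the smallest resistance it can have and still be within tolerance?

32967000 Ω

Orange → 3 (first significant figure)
Orange → 3 (second significant figure)
Orange → 3 (third significant figure)
Green → ×10^5 multiplier
Brown → ±1% tolerance
333 × 100000 = 33300000 Ω
Smallest = 33300000 × (1 − 1/100) = 32967000 Ω.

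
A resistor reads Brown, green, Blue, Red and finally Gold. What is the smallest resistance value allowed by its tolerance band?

14820 Ω

Brown → 1 (first significant figure)
Green → 5 (second significant figure)
Blue → 6 (third significant figure)
Red → ×10^2 multiplier
Gold → ±5% tolerance
156 × 100 = 15600 Ω
Smallest = 15600 × (1 − 5/100) = 14820 Ω.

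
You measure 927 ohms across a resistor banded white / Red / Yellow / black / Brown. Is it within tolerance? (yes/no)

yes

White → 9 (first significant figure)
Red → 2 (second significant figure)
Yellow → 4 (third significant figure)
Black → ×1 multiplier
Brown → ±1% tolerance
924 × 1 = 924 Ω
Allowed range: 914.76 Ω to 933.24 Ω.
927 ohms lies inside that range.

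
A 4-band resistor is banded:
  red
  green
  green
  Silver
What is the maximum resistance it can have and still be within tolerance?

2750000 Ω

Red → 2 (first significant figure)
Green → 5 (second significant figure)
Green → ×10^5 multiplier
Silver → ±10% tolerance
25 × 100000 = 2500000 Ω
Maximum = 2500000 × (1 + 10/100) = 2750000 Ω.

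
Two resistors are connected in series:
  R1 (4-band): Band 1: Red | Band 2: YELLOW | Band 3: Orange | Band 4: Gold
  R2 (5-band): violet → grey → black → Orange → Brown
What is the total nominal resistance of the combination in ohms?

R1: red, yellow → 24; orange ×10^3 → 24000 Ω.
R2: violet, grey, black → 780; orange ×10^3 → 780000 Ω.
Series: 24000 + 780000 = 804000 Ω.

804000 Ω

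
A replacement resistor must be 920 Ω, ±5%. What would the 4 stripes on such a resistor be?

920 Ω = 92 × 10^1.
9 → white
2 → red
Multiplier 10^1 → brown.
±5% tolerance → gold.

white, red, brown, gold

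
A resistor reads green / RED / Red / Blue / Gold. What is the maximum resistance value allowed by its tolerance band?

548100000 Ω

Green → 5 (first significant figure)
Red → 2 (second significant figure)
Red → 2 (third significant figure)
Blue → ×10^6 multiplier
Gold → ±5% tolerance
522 × 1000000 = 522000000 Ω
Maximum = 522000000 × (1 + 5/100) = 548100000 Ω.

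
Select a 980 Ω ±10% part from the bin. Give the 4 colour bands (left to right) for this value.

white, grey, brown, silver

980 Ω = 98 × 10^1.
9 → white
8 → grey
Multiplier 10^1 → brown.
±10% tolerance → silver.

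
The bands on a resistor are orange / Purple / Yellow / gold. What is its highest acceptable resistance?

Orange → 3 (first significant figure)
Violet → 7 (second significant figure)
Yellow → ×10^4 multiplier
Gold → ±5% tolerance
37 × 10000 = 370000 Ω
Highest = 370000 × (1 + 5/100) = 388500 Ω.

388500 Ω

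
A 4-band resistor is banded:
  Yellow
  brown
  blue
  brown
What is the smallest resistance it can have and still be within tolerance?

Yellow → 4 (first significant figure)
Brown → 1 (second significant figure)
Blue → ×10^6 multiplier
Brown → ±1% tolerance
41 × 1000000 = 41000000 Ω
Smallest = 41000000 × (1 − 1/100) = 40590000 Ω.

40590000 Ω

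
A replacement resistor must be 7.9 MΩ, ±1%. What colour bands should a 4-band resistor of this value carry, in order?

violet, white, green, brown

7900000 Ω = 79 × 10^5.
7 → violet
9 → white
Multiplier 10^5 → green.
±1% tolerance → brown.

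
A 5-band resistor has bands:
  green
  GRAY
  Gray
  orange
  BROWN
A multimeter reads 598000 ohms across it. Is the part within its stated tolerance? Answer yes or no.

no

Green → 5 (first significant figure)
Grey → 8 (second significant figure)
Grey → 8 (third significant figure)
Orange → ×10^3 multiplier
Brown → ±1% tolerance
588 × 1000 = 588000 Ω
Allowed range: 582120 Ω to 593880 Ω.
598000 ohms lies outside that range.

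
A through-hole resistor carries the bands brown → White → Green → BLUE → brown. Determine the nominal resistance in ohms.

Brown → 1 (first significant figure)
White → 9 (second significant figure)
Green → 5 (third significant figure)
Blue → ×10^6 multiplier
195 × 1000000 = 195000000 Ω

195000000 Ω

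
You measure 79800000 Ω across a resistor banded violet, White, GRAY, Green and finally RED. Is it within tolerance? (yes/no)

Violet → 7 (first significant figure)
White → 9 (second significant figure)
Grey → 8 (third significant figure)
Green → ×10^5 multiplier
Red → ±2% tolerance
798 × 100000 = 79800000 Ω
Allowed range: 78204000 Ω to 81396000 Ω.
79800000 Ω lies inside that range.

yes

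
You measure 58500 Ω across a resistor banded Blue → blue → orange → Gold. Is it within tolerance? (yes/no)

Blue → 6 (first significant figure)
Blue → 6 (second significant figure)
Orange → ×10^3 multiplier
Gold → ±5% tolerance
66 × 1000 = 66000 Ω
Allowed range: 62700 Ω to 69300 Ω.
58500 Ω lies outside that range.

no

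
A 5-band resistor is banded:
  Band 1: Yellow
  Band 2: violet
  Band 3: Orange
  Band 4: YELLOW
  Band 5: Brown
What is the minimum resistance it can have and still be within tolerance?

4682700 Ω

Yellow → 4 (first significant figure)
Violet → 7 (second significant figure)
Orange → 3 (third significant figure)
Yellow → ×10^4 multiplier
Brown → ±1% tolerance
473 × 10000 = 4730000 Ω
Minimum = 4730000 × (1 − 1/100) = 4682700 Ω.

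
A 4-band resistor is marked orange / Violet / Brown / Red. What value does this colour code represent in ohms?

370 Ω

Orange → 3 (first significant figure)
Violet → 7 (second significant figure)
Brown → ×10 multiplier
37 × 10 = 370 Ω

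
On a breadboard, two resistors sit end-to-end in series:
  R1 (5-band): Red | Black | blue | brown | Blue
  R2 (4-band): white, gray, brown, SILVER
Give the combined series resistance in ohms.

3040 Ω

R1: red, black, blue → 206; brown ×10 → 2060 Ω.
R2: white, grey → 98; brown ×10 → 980 Ω.
Series: 2060 + 980 = 3040 Ω.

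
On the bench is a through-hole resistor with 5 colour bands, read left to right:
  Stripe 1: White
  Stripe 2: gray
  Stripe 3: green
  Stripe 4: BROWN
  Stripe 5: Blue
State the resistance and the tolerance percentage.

9850 Ω ±0.25%

White → 9 (first significant figure)
Grey → 8 (second significant figure)
Green → 5 (third significant figure)
Brown → ×10 multiplier
Blue → ±0.25% tolerance
985 × 10 = 9850 Ω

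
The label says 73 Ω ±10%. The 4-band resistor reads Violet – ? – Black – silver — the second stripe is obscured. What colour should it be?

orange

73 Ω = 73 × 10^0.
The second band gives digit 3 of the significand, and 3 is orange.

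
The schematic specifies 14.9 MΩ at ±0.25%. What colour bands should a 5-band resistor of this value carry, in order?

14900000 Ω = 149 × 10^5.
1 → brown
4 → yellow
9 → white
Multiplier 10^5 → green.
±0.25% tolerance → blue.

brown, yellow, white, green, blue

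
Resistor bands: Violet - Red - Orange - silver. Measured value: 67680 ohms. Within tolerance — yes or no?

yes

Violet → 7 (first significant figure)
Red → 2 (second significant figure)
Orange → ×10^3 multiplier
Silver → ±10% tolerance
72 × 1000 = 72000 Ω
Allowed range: 64800 Ω to 79200 Ω.
67680 ohms lies inside that range.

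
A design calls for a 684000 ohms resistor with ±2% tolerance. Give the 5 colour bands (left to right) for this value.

684000 Ω = 684 × 10^3.
6 → blue
8 → grey
4 → yellow
Multiplier 10^3 → orange.
±2% tolerance → red.

blue, grey, yellow, orange, red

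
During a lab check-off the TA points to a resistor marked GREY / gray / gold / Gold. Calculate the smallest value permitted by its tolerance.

8.36 Ω

Grey → 8 (first significant figure)
Grey → 8 (second significant figure)
Gold → ×0.1 multiplier
Gold → ±5% tolerance
88 × 0.1 = 8.8 Ω
Smallest = 8.8 × (1 − 5/100) = 8.36 Ω.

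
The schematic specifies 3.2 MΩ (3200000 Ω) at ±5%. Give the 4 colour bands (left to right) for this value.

3200000 Ω = 32 × 10^5.
3 → orange
2 → red
Multiplier 10^5 → green.
±5% tolerance → gold.

orange, red, green, gold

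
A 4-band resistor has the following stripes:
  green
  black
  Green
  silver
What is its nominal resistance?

5000000 Ω

Green → 5 (first significant figure)
Black → 0 (second significant figure)
Green → ×10^5 multiplier
50 × 100000 = 5000000 Ω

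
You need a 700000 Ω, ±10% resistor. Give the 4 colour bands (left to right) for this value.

700000 Ω = 70 × 10^4.
7 → violet
0 → black
Multiplier 10^4 → yellow.
±10% tolerance → silver.

violet, black, yellow, silver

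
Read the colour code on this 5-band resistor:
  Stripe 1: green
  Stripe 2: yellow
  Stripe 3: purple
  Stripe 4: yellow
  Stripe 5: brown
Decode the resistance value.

Green → 5 (first significant figure)
Yellow → 4 (second significant figure)
Violet → 7 (third significant figure)
Yellow → ×10^4 multiplier
547 × 10000 = 5470000 Ω

5470000 Ω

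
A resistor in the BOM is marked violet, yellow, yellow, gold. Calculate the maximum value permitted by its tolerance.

Violet → 7 (first significant figure)
Yellow → 4 (second significant figure)
Yellow → ×10^4 multiplier
Gold → ±5% tolerance
74 × 10000 = 740000 Ω
Maximum = 740000 × (1 + 5/100) = 777000 Ω.

777000 Ω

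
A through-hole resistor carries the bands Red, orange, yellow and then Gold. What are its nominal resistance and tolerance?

230000 Ω ±5%

Red → 2 (first significant figure)
Orange → 3 (second significant figure)
Yellow → ×10^4 multiplier
Gold → ±5% tolerance
23 × 10000 = 230000 Ω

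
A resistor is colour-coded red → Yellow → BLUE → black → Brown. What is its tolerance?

The last band, brown, is the tolerance band.
Brown corresponds to ±1%.

±1%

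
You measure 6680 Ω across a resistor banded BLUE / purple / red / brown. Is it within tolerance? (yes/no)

yes

Blue → 6 (first significant figure)
Violet → 7 (second significant figure)
Red → ×10^2 multiplier
Brown → ±1% tolerance
67 × 100 = 6700 Ω
Allowed range: 6633 Ω to 6767 Ω.
6680 Ω lies inside that range.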